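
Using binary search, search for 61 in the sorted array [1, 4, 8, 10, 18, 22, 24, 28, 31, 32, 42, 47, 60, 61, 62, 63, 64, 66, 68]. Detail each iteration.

Binary search for 61 in [1, 4, 8, 10, 18, 22, 24, 28, 31, 32, 42, 47, 60, 61, 62, 63, 64, 66, 68]:

lo=0, hi=18, mid=9, arr[mid]=32 -> 32 < 61, search right half
lo=10, hi=18, mid=14, arr[mid]=62 -> 62 > 61, search left half
lo=10, hi=13, mid=11, arr[mid]=47 -> 47 < 61, search right half
lo=12, hi=13, mid=12, arr[mid]=60 -> 60 < 61, search right half
lo=13, hi=13, mid=13, arr[mid]=61 -> Found target at index 13!

Binary search finds 61 at index 13 after 5 comparisons. The search repeatedly halves the search space by comparing with the middle element.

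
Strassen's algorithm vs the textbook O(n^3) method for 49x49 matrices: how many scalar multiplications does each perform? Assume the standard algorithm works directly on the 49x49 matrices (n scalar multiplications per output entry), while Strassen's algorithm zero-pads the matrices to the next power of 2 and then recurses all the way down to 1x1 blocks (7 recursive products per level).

Matrix multiplication for 49x49 matrices:

Strassen's algorithm requires power-of-2 dimensions. Pad 49x49 to 64x64 (next power of 2).

Standard algorithm: 49^3 = 117649 multiplications
Strassen's algorithm: 7^(log2(64)) = 7^6 = 117649 multiplications
Savings: 117649 - 117649 = 0 multiplications

Standard: 117649 multiplications (49^3). Strassen: 117649 multiplications (7^6, after padding to 64x64). Strassen reduces 8 recursive multiplications to 7 at each level.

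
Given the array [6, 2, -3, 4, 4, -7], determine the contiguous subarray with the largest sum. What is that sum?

Using Kadane's algorithm on [6, 2, -3, 4, 4, -7]:

Scanning through the array:
Position 1 (value 2): max_ending_here = 8, max_so_far = 8
Position 2 (value -3): max_ending_here = 5, max_so_far = 8
Position 3 (value 4): max_ending_here = 9, max_so_far = 9
Position 4 (value 4): max_ending_here = 13, max_so_far = 13
Position 5 (value -7): max_ending_here = 6, max_so_far = 13

Maximum subarray: [6, 2, -3, 4, 4]
Maximum sum: 13

The maximum subarray is [6, 2, -3, 4, 4] with sum 13. This subarray runs from index 0 to index 4.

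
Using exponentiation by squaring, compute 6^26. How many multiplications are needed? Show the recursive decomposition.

Computing 6^26 by squaring (build up from 6^1; each line after the first costs one multiplication):

6^1 = 6
6^2 = (6^1)^2 = 6^2 = 36
6^3 = 6 * 6^2 = 6 * 36 = 216
6^6 = (6^3)^2 = 216^2 = 46656
6^12 = (6^6)^2 = 46656^2 = 2176782336
6^13 = 6 * 6^12 = 6 * 2176782336 = 13060694016
6^26 = (6^13)^2 = 13060694016^2 = 170581728179578208256

Result: 170581728179578208256
Multiplications needed: 6 (6 lines after 6^1)

6^26 = 170581728179578208256. Using exponentiation by squaring, this requires 6 multiplications. The key idea: if the exponent is even, square the half-power; if odd, multiply by the base once.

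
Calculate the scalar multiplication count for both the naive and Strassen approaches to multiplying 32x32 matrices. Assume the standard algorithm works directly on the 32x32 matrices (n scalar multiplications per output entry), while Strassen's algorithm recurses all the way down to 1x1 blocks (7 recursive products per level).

Matrix multiplication for 32x32 matrices:

Standard algorithm: 32^3 = 32768 multiplications
Strassen's algorithm: 7^(log2(32)) = 7^5 = 16807 multiplications
Savings: 32768 - 16807 = 15961 multiplications

Standard: 32768 multiplications (32^3). Strassen: 16807 multiplications (7^5). Strassen reduces 8 recursive multiplications to 7 at each level.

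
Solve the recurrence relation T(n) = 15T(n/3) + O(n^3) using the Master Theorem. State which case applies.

Master Theorem for T(n) = 15T(n/3) + O(n^3):

a = 15, b = 3, c = 3
log_b(a) = log_3(15) = 2.4650

Case 3: c = 3 > log_3(15) = 2.4650
T(n) = O(n^3) = O(n^3)

For T(n) = 15T(n/3) + O(n^3): log_3(15) = 2.4650. This is Case 3 of the Master Theorem (c > log_b(a), work dominated by root), giving O(n^3).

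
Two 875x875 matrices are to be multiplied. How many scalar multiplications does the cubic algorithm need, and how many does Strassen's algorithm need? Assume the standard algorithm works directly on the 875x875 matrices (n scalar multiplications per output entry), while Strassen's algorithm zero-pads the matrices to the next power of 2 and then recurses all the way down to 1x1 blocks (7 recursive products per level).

Matrix multiplication for 875x875 matrices:

Strassen's algorithm requires power-of-2 dimensions. Pad 875x875 to 1024x1024 (next power of 2).

Standard algorithm: 875^3 = 669921875 multiplications
Strassen's algorithm: 7^(log2(1024)) = 7^10 = 282475249 multiplications
Savings: 669921875 - 282475249 = 387446626 multiplications

Standard: 669921875 multiplications (875^3). Strassen: 282475249 multiplications (7^10, after padding to 1024x1024). Strassen reduces 8 recursive multiplications to 7 at each level.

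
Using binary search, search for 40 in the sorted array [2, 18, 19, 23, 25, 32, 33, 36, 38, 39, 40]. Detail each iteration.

Binary search for 40 in [2, 18, 19, 23, 25, 32, 33, 36, 38, 39, 40]:

lo=0, hi=10, mid=5, arr[mid]=32 -> 32 < 40, search right half
lo=6, hi=10, mid=8, arr[mid]=38 -> 38 < 40, search right half
lo=9, hi=10, mid=9, arr[mid]=39 -> 39 < 40, search right half
lo=10, hi=10, mid=10, arr[mid]=40 -> Found target at index 10!

Binary search finds 40 at index 10 after 4 comparisons. The search repeatedly halves the search space by comparing with the middle element.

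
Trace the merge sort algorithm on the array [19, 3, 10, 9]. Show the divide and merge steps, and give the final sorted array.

Merge sort trace:

Split: [19, 3, 10, 9] -> [19, 3] and [10, 9]
  Split: [19, 3] -> [19] and [3]
  Merge: [19] + [3] -> [3, 19]
  Split: [10, 9] -> [10] and [9]
  Merge: [10] + [9] -> [9, 10]
Merge: [3, 19] + [9, 10] -> [3, 9, 10, 19]

Final sorted array: [3, 9, 10, 19]

The merge sort proceeds by recursively splitting the array and merging sorted halves.
After all merges, the sorted array is [3, 9, 10, 19].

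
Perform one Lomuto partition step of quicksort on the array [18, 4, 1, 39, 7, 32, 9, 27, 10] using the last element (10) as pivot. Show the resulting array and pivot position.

Lomuto partition with pivot = 10:

Initial array: [18, 4, 1, 39, 7, 32, 9, 27, 10]

arr[0]=18 > 10: no swap
arr[1]=4 <= 10: swap with position 0, array becomes [4, 18, 1, 39, 7, 32, 9, 27, 10]
arr[2]=1 <= 10: swap with position 1, array becomes [4, 1, 18, 39, 7, 32, 9, 27, 10]
arr[3]=39 > 10: no swap
arr[4]=7 <= 10: swap with position 2, array becomes [4, 1, 7, 39, 18, 32, 9, 27, 10]
arr[5]=32 > 10: no swap
arr[6]=9 <= 10: swap with position 3, array becomes [4, 1, 7, 9, 18, 32, 39, 27, 10]
arr[7]=27 > 10: no swap

Place pivot at position 4: [4, 1, 7, 9, 10, 32, 39, 27, 18]
Pivot position: 4

After partitioning with pivot 10, the array becomes [4, 1, 7, 9, 10, 32, 39, 27, 18]. The pivot is placed at index 4. All elements to the left of the pivot are <= 10, and all elements to the right are > 10.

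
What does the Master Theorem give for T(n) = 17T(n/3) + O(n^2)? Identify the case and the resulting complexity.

Master Theorem for T(n) = 17T(n/3) + O(n^2):

a = 17, b = 3, c = 2
log_b(a) = log_3(17) = 2.5789

Case 1: c = 2 < log_3(17) = 2.5789
T(n) = O(n^(log_3 17))

For T(n) = 17T(n/3) + O(n^2): log_3(17) = 2.5789. This is Case 1 of the Master Theorem (c < log_b(a), work dominated by leaves), giving O(n^(log_3 17)).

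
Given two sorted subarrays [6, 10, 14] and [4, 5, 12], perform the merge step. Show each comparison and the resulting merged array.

Merging process:

Compare 6 vs 4: take 4 from right. Merged: [4]
Compare 6 vs 5: take 5 from right. Merged: [4, 5]
Compare 6 vs 12: take 6 from left. Merged: [4, 5, 6]
Compare 10 vs 12: take 10 from left. Merged: [4, 5, 6, 10]
Compare 14 vs 12: take 12 from right. Merged: [4, 5, 6, 10, 12]
Append remaining from left: [14]. Merged: [4, 5, 6, 10, 12, 14]

Final merged array: [4, 5, 6, 10, 12, 14]
Total comparisons: 5

The merged array is [4, 5, 6, 10, 12, 14], requiring 5 comparisons. The merge step runs in O(n) time where n is the total number of elements.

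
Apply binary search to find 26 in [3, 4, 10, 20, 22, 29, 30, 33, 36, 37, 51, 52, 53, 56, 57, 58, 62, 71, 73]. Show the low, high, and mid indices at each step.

Binary search for 26 in [3, 4, 10, 20, 22, 29, 30, 33, 36, 37, 51, 52, 53, 56, 57, 58, 62, 71, 73]:

lo=0, hi=18, mid=9, arr[mid]=37 -> 37 > 26, search left half
lo=0, hi=8, mid=4, arr[mid]=22 -> 22 < 26, search right half
lo=5, hi=8, mid=6, arr[mid]=30 -> 30 > 26, search left half
lo=5, hi=5, mid=5, arr[mid]=29 -> 29 > 26, search left half
lo=5 > hi=4, target 26 not found

Binary search determines that 26 is not in the array after 4 comparisons. The search space was exhausted without finding the target.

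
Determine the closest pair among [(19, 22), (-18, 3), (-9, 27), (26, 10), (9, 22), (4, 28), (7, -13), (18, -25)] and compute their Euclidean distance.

Computing all pairwise distances among 8 points:

d((19, 22), (-18, 3)) = 41.5933
d((19, 22), (-9, 27)) = 28.4429
d((19, 22), (26, 10)) = 13.8924
d((19, 22), (9, 22)) = 10.0
d((19, 22), (4, 28)) = 16.1555
d((19, 22), (7, -13)) = 37.0
d((19, 22), (18, -25)) = 47.0106
d((-18, 3), (-9, 27)) = 25.632
d((-18, 3), (26, 10)) = 44.5533
d((-18, 3), (9, 22)) = 33.0151
d((-18, 3), (4, 28)) = 33.3017
d((-18, 3), (7, -13)) = 29.6816
d((-18, 3), (18, -25)) = 45.607
d((-9, 27), (26, 10)) = 38.9102
d((-9, 27), (9, 22)) = 18.6815
d((-9, 27), (4, 28)) = 13.0384
d((-9, 27), (7, -13)) = 43.0813
d((-9, 27), (18, -25)) = 58.5918
d((26, 10), (9, 22)) = 20.8087
d((26, 10), (4, 28)) = 28.4253
d((26, 10), (7, -13)) = 29.8329
d((26, 10), (18, -25)) = 35.9026
d((9, 22), (4, 28)) = 7.8102 <-- minimum
d((9, 22), (7, -13)) = 35.0571
d((9, 22), (18, -25)) = 47.8539
d((4, 28), (7, -13)) = 41.1096
d((4, 28), (18, -25)) = 54.8179
d((7, -13), (18, -25)) = 16.2788

Closest pair: (9, 22) and (4, 28) with distance 7.8102

The closest pair is (9, 22) and (4, 28) with Euclidean distance 7.8102. For 8 points, brute-force pairwise comparison is shown above. For large n, the divide-and-conquer algorithm (sort by x, recurse on halves, check the dividing strip) achieves O(n log n).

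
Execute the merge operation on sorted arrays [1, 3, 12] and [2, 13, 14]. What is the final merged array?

Merging process:

Compare 1 vs 2: take 1 from left. Merged: [1]
Compare 3 vs 2: take 2 from right. Merged: [1, 2]
Compare 3 vs 13: take 3 from left. Merged: [1, 2, 3]
Compare 12 vs 13: take 12 from left. Merged: [1, 2, 3, 12]
Append remaining from right: [13, 14]. Merged: [1, 2, 3, 12, 13, 14]

Final merged array: [1, 2, 3, 12, 13, 14]
Total comparisons: 4

The merged array is [1, 2, 3, 12, 13, 14], requiring 4 comparisons. The merge step runs in O(n) time where n is the total number of elements.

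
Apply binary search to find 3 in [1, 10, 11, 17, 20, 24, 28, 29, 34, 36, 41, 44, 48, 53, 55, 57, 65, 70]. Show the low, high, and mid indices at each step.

Binary search for 3 in [1, 10, 11, 17, 20, 24, 28, 29, 34, 36, 41, 44, 48, 53, 55, 57, 65, 70]:

lo=0, hi=17, mid=8, arr[mid]=34 -> 34 > 3, search left half
lo=0, hi=7, mid=3, arr[mid]=17 -> 17 > 3, search left half
lo=0, hi=2, mid=1, arr[mid]=10 -> 10 > 3, search left half
lo=0, hi=0, mid=0, arr[mid]=1 -> 1 < 3, search right half
lo=1 > hi=0, target 3 not found

Binary search determines that 3 is not in the array after 4 comparisons. The search space was exhausted without finding the target.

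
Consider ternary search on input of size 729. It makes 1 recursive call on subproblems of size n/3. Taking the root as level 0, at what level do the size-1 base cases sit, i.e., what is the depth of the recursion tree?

For divide and conquer with division factor 3:

Problem sizes at each level:
Level 0: 729
Level 1: 243
Level 2: 81
Level 3: 27
Level 4: 9
Level 5: 3
Level 6: 1

The root is level 0 and the size-1 base case is level 6 (the tree spans levels 0 through 6, i.e. 7 levels counting the root), so the depth is the number of divisions: log_3(729) = 6

The recursion tree depth is log_3(729) = 6. At each level, the problem size is divided by 3, so it takes 6 divisions to reduce to a base case of size 1. The algorithm makes 1 recursive call at each level.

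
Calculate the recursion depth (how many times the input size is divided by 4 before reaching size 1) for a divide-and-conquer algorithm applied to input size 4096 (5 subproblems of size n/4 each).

For divide and conquer with division factor 4:

Problem sizes at each level:
Level 0: 4096
Level 1: 1024
Level 2: 256
Level 3: 64
Level 4: 16
Level 5: 4
Level 6: 1

The root is level 0 and the size-1 base case is level 6 (the tree spans levels 0 through 6, i.e. 7 levels counting the root), so the depth is the number of divisions: log_4(4096) = 6

The recursion tree depth is log_4(4096) = 6. At each level, the problem size is divided by 4, so it takes 6 divisions to reduce to a base case of size 1. The algorithm makes 5 recursive calls at each level.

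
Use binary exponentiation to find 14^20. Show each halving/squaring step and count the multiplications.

Computing 14^20 by squaring (build up from 14^1; each line after the first costs one multiplication):

14^1 = 14
14^2 = (14^1)^2 = 14^2 = 196
14^4 = (14^2)^2 = 196^2 = 38416
14^5 = 14 * 14^4 = 14 * 38416 = 537824
14^10 = (14^5)^2 = 537824^2 = 289254654976
14^20 = (14^10)^2 = 289254654976^2 = 83668255425284801560576

Result: 83668255425284801560576
Multiplications needed: 5 (5 lines after 14^1)

14^20 = 83668255425284801560576. Using exponentiation by squaring, this requires 5 multiplications. The key idea: if the exponent is even, square the half-power; if odd, multiply by the base once.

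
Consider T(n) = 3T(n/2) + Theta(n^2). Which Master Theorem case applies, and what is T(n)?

Master Theorem for T(n) = 3T(n/2) + O(n^2):

a = 3, b = 2, c = 2
log_b(a) = log_2(3) = 1.5850

Case 3: c = 2 > log_2(3) = 1.5850
T(n) = O(n^2) = O(n^2)

For T(n) = 3T(n/2) + O(n^2): log_2(3) = 1.5850. This is Case 3 of the Master Theorem (c > log_b(a), work dominated by root), giving O(n^2).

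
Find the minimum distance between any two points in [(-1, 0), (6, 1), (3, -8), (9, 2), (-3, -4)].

Computing all pairwise distances among 5 points:

d((-1, 0), (6, 1)) = 7.0711
d((-1, 0), (3, -8)) = 8.9443
d((-1, 0), (9, 2)) = 10.198
d((-1, 0), (-3, -4)) = 4.4721
d((6, 1), (3, -8)) = 9.4868
d((6, 1), (9, 2)) = 3.1623 <-- minimum
d((6, 1), (-3, -4)) = 10.2956
d((3, -8), (9, 2)) = 11.6619
d((3, -8), (-3, -4)) = 7.2111
d((9, 2), (-3, -4)) = 13.4164

Closest pair: (6, 1) and (9, 2) with distance 3.1623

The closest pair is (6, 1) and (9, 2) with Euclidean distance 3.1623. For 5 points, brute-force pairwise comparison is shown above. For large n, the divide-and-conquer algorithm (sort by x, recurse on halves, check the dividing strip) achieves O(n log n).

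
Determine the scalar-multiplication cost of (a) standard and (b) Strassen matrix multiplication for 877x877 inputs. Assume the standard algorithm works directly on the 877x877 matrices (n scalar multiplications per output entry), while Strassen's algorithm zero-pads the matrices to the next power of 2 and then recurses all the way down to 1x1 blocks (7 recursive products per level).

Matrix multiplication for 877x877 matrices:

Strassen's algorithm requires power-of-2 dimensions. Pad 877x877 to 1024x1024 (next power of 2).

Standard algorithm: 877^3 = 674526133 multiplications
Strassen's algorithm: 7^(log2(1024)) = 7^10 = 282475249 multiplications
Savings: 674526133 - 282475249 = 392050884 multiplications

Standard: 674526133 multiplications (877^3). Strassen: 282475249 multiplications (7^10, after padding to 1024x1024). Strassen reduces 8 recursive multiplications to 7 at each level.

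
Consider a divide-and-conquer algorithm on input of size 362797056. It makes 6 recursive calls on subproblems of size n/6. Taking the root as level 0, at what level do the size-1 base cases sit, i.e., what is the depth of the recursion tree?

For divide and conquer with division factor 6:

Problem sizes at each level:
Level 0: 362797056
Level 1: 60466176
Level 2: 10077696
Level 3: 1679616
Level 4: 279936
Level 5: 46656
Level 6: 7776
Level 7: 1296
Level 8: 216
Level 9: 36
Level 10: 6
Level 11: 1

The root is level 0 and the size-1 base case is level 11 (the tree spans levels 0 through 11, i.e. 12 levels counting the root), so the depth is the number of divisions: log_6(362797056) = 11

The recursion tree depth is log_6(362797056) = 11. At each level, the problem size is divided by 6, so it takes 11 divisions to reduce to a base case of size 1. The algorithm makes 6 recursive calls at each level.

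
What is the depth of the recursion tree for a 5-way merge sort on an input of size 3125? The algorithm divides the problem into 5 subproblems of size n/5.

For divide and conquer with division factor 5:

Problem sizes at each level:
Level 0: 3125
Level 1: 625
Level 2: 125
Level 3: 25
Level 4: 5
Level 5: 1

The root is level 0 and the size-1 base case is level 5 (the tree spans levels 0 through 5, i.e. 6 levels counting the root), so the depth is the number of divisions: log_5(3125) = 5

The recursion tree depth is log_5(3125) = 5. At each level, the problem size is divided by 5, so it takes 5 divisions to reduce to a base case of size 1. The algorithm makes 5 recursive calls at each level.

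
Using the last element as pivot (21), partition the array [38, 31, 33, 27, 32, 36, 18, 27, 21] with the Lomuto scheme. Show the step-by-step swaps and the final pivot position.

Lomuto partition with pivot = 21:

Initial array: [38, 31, 33, 27, 32, 36, 18, 27, 21]

arr[0]=38 > 21: no swap
arr[1]=31 > 21: no swap
arr[2]=33 > 21: no swap
arr[3]=27 > 21: no swap
arr[4]=32 > 21: no swap
arr[5]=36 > 21: no swap
arr[6]=18 <= 21: swap with position 0, array becomes [18, 31, 33, 27, 32, 36, 38, 27, 21]
arr[7]=27 > 21: no swap

Place pivot at position 1: [18, 21, 33, 27, 32, 36, 38, 27, 31]
Pivot position: 1

After partitioning with pivot 21, the array becomes [18, 21, 33, 27, 32, 36, 38, 27, 31]. The pivot is placed at index 1. All elements to the left of the pivot are <= 21, and all elements to the right are > 21.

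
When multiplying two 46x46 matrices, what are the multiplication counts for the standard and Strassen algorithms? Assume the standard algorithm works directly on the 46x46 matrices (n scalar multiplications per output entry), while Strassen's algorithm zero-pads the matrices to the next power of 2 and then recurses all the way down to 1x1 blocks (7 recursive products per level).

Matrix multiplication for 46x46 matrices:

Strassen's algorithm requires power-of-2 dimensions. Pad 46x46 to 64x64 (next power of 2).

Standard algorithm: 46^3 = 97336 multiplications
Strassen's algorithm: 7^(log2(64)) = 7^6 = 117649 multiplications
Difference: 97336 - 117649 = -20313 (Strassen uses MORE here due to padding overhead — for small or just-over-power-of-2 n, padding can outweigh the per-level savings)

Standard: 97336 multiplications (46^3). Strassen: 117649 multiplications (7^6, after padding to 64x64). Strassen reduces 8 recursive multiplications to 7 at each level.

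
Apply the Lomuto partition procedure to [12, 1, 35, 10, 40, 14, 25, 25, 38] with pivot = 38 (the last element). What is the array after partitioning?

Lomuto partition with pivot = 38:

Initial array: [12, 1, 35, 10, 40, 14, 25, 25, 38]

arr[0]=12 <= 38: swap with position 0, array becomes [12, 1, 35, 10, 40, 14, 25, 25, 38]
arr[1]=1 <= 38: swap with position 1, array becomes [12, 1, 35, 10, 40, 14, 25, 25, 38]
arr[2]=35 <= 38: swap with position 2, array becomes [12, 1, 35, 10, 40, 14, 25, 25, 38]
arr[3]=10 <= 38: swap with position 3, array becomes [12, 1, 35, 10, 40, 14, 25, 25, 38]
arr[4]=40 > 38: no swap
arr[5]=14 <= 38: swap with position 4, array becomes [12, 1, 35, 10, 14, 40, 25, 25, 38]
arr[6]=25 <= 38: swap with position 5, array becomes [12, 1, 35, 10, 14, 25, 40, 25, 38]
arr[7]=25 <= 38: swap with position 6, array becomes [12, 1, 35, 10, 14, 25, 25, 40, 38]

Place pivot at position 7: [12, 1, 35, 10, 14, 25, 25, 38, 40]
Pivot position: 7

After partitioning with pivot 38, the array becomes [12, 1, 35, 10, 14, 25, 25, 38, 40]. The pivot is placed at index 7. All elements to the left of the pivot are <= 38, and all elements to the right are > 38.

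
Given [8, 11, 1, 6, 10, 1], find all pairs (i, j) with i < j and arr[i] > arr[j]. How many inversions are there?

Finding inversions in [8, 11, 1, 6, 10, 1]:

(0, 2): arr[0]=8 > arr[2]=1
(0, 3): arr[0]=8 > arr[3]=6
(0, 5): arr[0]=8 > arr[5]=1
(1, 2): arr[1]=11 > arr[2]=1
(1, 3): arr[1]=11 > arr[3]=6
(1, 4): arr[1]=11 > arr[4]=10
(1, 5): arr[1]=11 > arr[5]=1
(3, 5): arr[3]=6 > arr[5]=1
(4, 5): arr[4]=10 > arr[5]=1

Total inversions: 9

The array has 9 inversion(s): (0,2), (0,3), (0,5), (1,2), (1,3), (1,4), (1,5), (3,5), (4,5). Each pair (i,j) satisfies i < j and arr[i] > arr[j].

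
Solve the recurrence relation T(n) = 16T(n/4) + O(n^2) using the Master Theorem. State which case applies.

Master Theorem for T(n) = 16T(n/4) + O(n^2):

a = 16, b = 4, c = 2
log_b(a) = log_4(16) = 2.0000

Case 2: c = 2 = log_4(16) = 2.0000
T(n) = O(n^2 log n) = O(n^2 log n)

For T(n) = 16T(n/4) + O(n^2): log_4(16) = 2.0000. This is Case 2 of the Master Theorem (c = log_b(a), equal work at all levels), giving O(n^2 log n).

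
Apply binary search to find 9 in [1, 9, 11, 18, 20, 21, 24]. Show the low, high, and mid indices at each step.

Binary search for 9 in [1, 9, 11, 18, 20, 21, 24]:

lo=0, hi=6, mid=3, arr[mid]=18 -> 18 > 9, search left half
lo=0, hi=2, mid=1, arr[mid]=9 -> Found target at index 1!

Binary search finds 9 at index 1 after 2 comparisons. The search repeatedly halves the search space by comparing with the middle element.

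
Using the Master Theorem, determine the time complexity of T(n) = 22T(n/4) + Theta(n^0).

Master Theorem for T(n) = 22T(n/4) + O(n^0):

a = 22, b = 4, c = 0
log_b(a) = log_4(22) = 2.2297

Case 1: c = 0 < log_4(22) = 2.2297
T(n) = O(n^(log_4 22))

For T(n) = 22T(n/4) + O(n^0): log_4(22) = 2.2297. This is Case 1 of the Master Theorem (c < log_b(a), work dominated by leaves), giving O(n^(log_4 22)).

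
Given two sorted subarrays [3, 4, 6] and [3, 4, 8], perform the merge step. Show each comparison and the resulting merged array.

Merging process:

Compare 3 vs 3: take 3 from left. Merged: [3]
Compare 4 vs 3: take 3 from right. Merged: [3, 3]
Compare 4 vs 4: take 4 from left. Merged: [3, 3, 4]
Compare 6 vs 4: take 4 from right. Merged: [3, 3, 4, 4]
Compare 6 vs 8: take 6 from left. Merged: [3, 3, 4, 4, 6]
Append remaining from right: [8]. Merged: [3, 3, 4, 4, 6, 8]

Final merged array: [3, 3, 4, 4, 6, 8]
Total comparisons: 5

The merged array is [3, 3, 4, 4, 6, 8], requiring 5 comparisons. The merge step runs in O(n) time where n is the total number of elements.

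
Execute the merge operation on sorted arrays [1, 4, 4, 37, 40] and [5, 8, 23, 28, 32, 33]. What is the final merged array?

Merging process:

Compare 1 vs 5: take 1 from left. Merged: [1]
Compare 4 vs 5: take 4 from left. Merged: [1, 4]
Compare 4 vs 5: take 4 from left. Merged: [1, 4, 4]
Compare 37 vs 5: take 5 from right. Merged: [1, 4, 4, 5]
Compare 37 vs 8: take 8 from right. Merged: [1, 4, 4, 5, 8]
Compare 37 vs 23: take 23 from right. Merged: [1, 4, 4, 5, 8, 23]
Compare 37 vs 28: take 28 from right. Merged: [1, 4, 4, 5, 8, 23, 28]
Compare 37 vs 32: take 32 from right. Merged: [1, 4, 4, 5, 8, 23, 28, 32]
Compare 37 vs 33: take 33 from right. Merged: [1, 4, 4, 5, 8, 23, 28, 32, 33]
Append remaining from left: [37, 40]. Merged: [1, 4, 4, 5, 8, 23, 28, 32, 33, 37, 40]

Final merged array: [1, 4, 4, 5, 8, 23, 28, 32, 33, 37, 40]
Total comparisons: 9

The merged array is [1, 4, 4, 5, 8, 23, 28, 32, 33, 37, 40], requiring 9 comparisons. The merge step runs in O(n) time where n is the total number of elements.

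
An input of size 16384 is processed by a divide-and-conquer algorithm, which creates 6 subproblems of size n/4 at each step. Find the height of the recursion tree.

For divide and conquer with division factor 4:

Problem sizes at each level:
Level 0: 16384
Level 1: 4096
Level 2: 1024
Level 3: 256
Level 4: 64
Level 5: 16
Level 6: 4
Level 7: 1

The root is level 0 and the size-1 base case is level 7 (the tree spans levels 0 through 7, i.e. 8 levels counting the root), so the depth is the number of divisions: log_4(16384) = 7

The recursion tree depth is log_4(16384) = 7. At each level, the problem size is divided by 4, so it takes 7 divisions to reduce to a base case of size 1. The algorithm makes 6 recursive calls at each level.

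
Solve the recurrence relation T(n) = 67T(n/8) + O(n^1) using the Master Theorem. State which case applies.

Master Theorem for T(n) = 67T(n/8) + O(n^1):

a = 67, b = 8, c = 1
log_b(a) = log_8(67) = 2.0220

Case 1: c = 1 < log_8(67) = 2.0220
T(n) = O(n^(log_8 67))

For T(n) = 67T(n/8) + O(n^1): log_8(67) = 2.0220. This is Case 1 of the Master Theorem (c < log_b(a), work dominated by leaves), giving O(n^(log_8 67)).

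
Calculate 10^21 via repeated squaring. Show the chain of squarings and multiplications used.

Computing 10^21 by squaring (build up from 10^1; each line after the first costs one multiplication):

10^1 = 10
10^2 = (10^1)^2 = 10^2 = 100
10^4 = (10^2)^2 = 100^2 = 10000
10^5 = 10 * 10^4 = 10 * 10000 = 100000
10^10 = (10^5)^2 = 100000^2 = 10000000000
10^20 = (10^10)^2 = 10000000000^2 = 100000000000000000000
10^21 = 10 * 10^20 = 10 * 100000000000000000000 = 1000000000000000000000

Result: 1000000000000000000000
Multiplications needed: 6 (6 lines after 10^1)

10^21 = 1000000000000000000000. Using exponentiation by squaring, this requires 6 multiplications. The key idea: if the exponent is even, square the half-power; if odd, multiply by the base once.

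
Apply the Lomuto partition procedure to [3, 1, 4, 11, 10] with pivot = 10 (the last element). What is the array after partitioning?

Lomuto partition with pivot = 10:

Initial array: [3, 1, 4, 11, 10]

arr[0]=3 <= 10: swap with position 0, array becomes [3, 1, 4, 11, 10]
arr[1]=1 <= 10: swap with position 1, array becomes [3, 1, 4, 11, 10]
arr[2]=4 <= 10: swap with position 2, array becomes [3, 1, 4, 11, 10]
arr[3]=11 > 10: no swap

Place pivot at position 3: [3, 1, 4, 10, 11]
Pivot position: 3

After partitioning with pivot 10, the array becomes [3, 1, 4, 10, 11]. The pivot is placed at index 3. All elements to the left of the pivot are <= 10, and all elements to the right are > 10.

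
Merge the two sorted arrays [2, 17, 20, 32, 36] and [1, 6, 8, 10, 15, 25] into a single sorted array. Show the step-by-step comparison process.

Merging process:

Compare 2 vs 1: take 1 from right. Merged: [1]
Compare 2 vs 6: take 2 from left. Merged: [1, 2]
Compare 17 vs 6: take 6 from right. Merged: [1, 2, 6]
Compare 17 vs 8: take 8 from right. Merged: [1, 2, 6, 8]
Compare 17 vs 10: take 10 from right. Merged: [1, 2, 6, 8, 10]
Compare 17 vs 15: take 15 from right. Merged: [1, 2, 6, 8, 10, 15]
Compare 17 vs 25: take 17 from left. Merged: [1, 2, 6, 8, 10, 15, 17]
Compare 20 vs 25: take 20 from left. Merged: [1, 2, 6, 8, 10, 15, 17, 20]
Compare 32 vs 25: take 25 from right. Merged: [1, 2, 6, 8, 10, 15, 17, 20, 25]
Append remaining from left: [32, 36]. Merged: [1, 2, 6, 8, 10, 15, 17, 20, 25, 32, 36]

Final merged array: [1, 2, 6, 8, 10, 15, 17, 20, 25, 32, 36]
Total comparisons: 9

The merged array is [1, 2, 6, 8, 10, 15, 17, 20, 25, 32, 36], requiring 9 comparisons. The merge step runs in O(n) time where n is the total number of elements.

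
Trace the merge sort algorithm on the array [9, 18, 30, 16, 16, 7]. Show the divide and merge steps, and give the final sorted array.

Merge sort trace:

Split: [9, 18, 30, 16, 16, 7] -> [9, 18, 30] and [16, 16, 7]
  Split: [9, 18, 30] -> [9] and [18, 30]
    Split: [18, 30] -> [18] and [30]
    Merge: [18] + [30] -> [18, 30]
  Merge: [9] + [18, 30] -> [9, 18, 30]
  Split: [16, 16, 7] -> [16] and [16, 7]
    Split: [16, 7] -> [16] and [7]
    Merge: [16] + [7] -> [7, 16]
  Merge: [16] + [7, 16] -> [7, 16, 16]
Merge: [9, 18, 30] + [7, 16, 16] -> [7, 9, 16, 16, 18, 30]

Final sorted array: [7, 9, 16, 16, 18, 30]

The merge sort proceeds by recursively splitting the array and merging sorted halves.
After all merges, the sorted array is [7, 9, 16, 16, 18, 30].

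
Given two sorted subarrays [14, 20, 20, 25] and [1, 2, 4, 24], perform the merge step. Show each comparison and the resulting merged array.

Merging process:

Compare 14 vs 1: take 1 from right. Merged: [1]
Compare 14 vs 2: take 2 from right. Merged: [1, 2]
Compare 14 vs 4: take 4 from right. Merged: [1, 2, 4]
Compare 14 vs 24: take 14 from left. Merged: [1, 2, 4, 14]
Compare 20 vs 24: take 20 from left. Merged: [1, 2, 4, 14, 20]
Compare 20 vs 24: take 20 from left. Merged: [1, 2, 4, 14, 20, 20]
Compare 25 vs 24: take 24 from right. Merged: [1, 2, 4, 14, 20, 20, 24]
Append remaining from left: [25]. Merged: [1, 2, 4, 14, 20, 20, 24, 25]

Final merged array: [1, 2, 4, 14, 20, 20, 24, 25]
Total comparisons: 7

The merged array is [1, 2, 4, 14, 20, 20, 24, 25], requiring 7 comparisons. The merge step runs in O(n) time where n is the total number of elements.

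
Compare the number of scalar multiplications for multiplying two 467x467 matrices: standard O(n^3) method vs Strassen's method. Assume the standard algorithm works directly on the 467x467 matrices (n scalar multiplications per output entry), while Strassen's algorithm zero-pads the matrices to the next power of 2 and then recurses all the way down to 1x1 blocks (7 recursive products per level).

Matrix multiplication for 467x467 matrices:

Strassen's algorithm requires power-of-2 dimensions. Pad 467x467 to 512x512 (next power of 2).

Standard algorithm: 467^3 = 101847563 multiplications
Strassen's algorithm: 7^(log2(512)) = 7^9 = 40353607 multiplications
Savings: 101847563 - 40353607 = 61493956 multiplications

Standard: 101847563 multiplications (467^3). Strassen: 40353607 multiplications (7^9, after padding to 512x512). Strassen reduces 8 recursive multiplications to 7 at each level.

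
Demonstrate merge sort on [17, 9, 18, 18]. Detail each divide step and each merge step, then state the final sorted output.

Merge sort trace:

Split: [17, 9, 18, 18] -> [17, 9] and [18, 18]
  Split: [17, 9] -> [17] and [9]
  Merge: [17] + [9] -> [9, 17]
  Split: [18, 18] -> [18] and [18]
  Merge: [18] + [18] -> [18, 18]
Merge: [9, 17] + [18, 18] -> [9, 17, 18, 18]

Final sorted array: [9, 17, 18, 18]

The merge sort proceeds by recursively splitting the array and merging sorted halves.
After all merges, the sorted array is [9, 17, 18, 18].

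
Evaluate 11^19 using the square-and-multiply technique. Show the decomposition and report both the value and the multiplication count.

Computing 11^19 by squaring (build up from 11^1; each line after the first costs one multiplication):

11^1 = 11
11^2 = (11^1)^2 = 11^2 = 121
11^4 = (11^2)^2 = 121^2 = 14641
11^8 = (11^4)^2 = 14641^2 = 214358881
11^9 = 11 * 11^8 = 11 * 214358881 = 2357947691
11^18 = (11^9)^2 = 2357947691^2 = 5559917313492231481
11^19 = 11 * 11^18 = 11 * 5559917313492231481 = 61159090448414546291

Result: 61159090448414546291
Multiplications needed: 6 (6 lines after 11^1)

11^19 = 61159090448414546291. Using exponentiation by squaring, this requires 6 multiplications. The key idea: if the exponent is even, square the half-power; if odd, multiply by the base once.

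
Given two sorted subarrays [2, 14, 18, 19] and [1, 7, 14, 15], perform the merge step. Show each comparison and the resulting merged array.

Merging process:

Compare 2 vs 1: take 1 from right. Merged: [1]
Compare 2 vs 7: take 2 from left. Merged: [1, 2]
Compare 14 vs 7: take 7 from right. Merged: [1, 2, 7]
Compare 14 vs 14: take 14 from left. Merged: [1, 2, 7, 14]
Compare 18 vs 14: take 14 from right. Merged: [1, 2, 7, 14, 14]
Compare 18 vs 15: take 15 from right. Merged: [1, 2, 7, 14, 14, 15]
Append remaining from left: [18, 19]. Merged: [1, 2, 7, 14, 14, 15, 18, 19]

Final merged array: [1, 2, 7, 14, 14, 15, 18, 19]
Total comparisons: 6

The merged array is [1, 2, 7, 14, 14, 15, 18, 19], requiring 6 comparisons. The merge step runs in O(n) time where n is the total number of elements.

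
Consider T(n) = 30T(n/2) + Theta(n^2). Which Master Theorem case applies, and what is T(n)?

Master Theorem for T(n) = 30T(n/2) + O(n^2):

a = 30, b = 2, c = 2
log_b(a) = log_2(30) = 4.9069

Case 1: c = 2 < log_2(30) = 4.9069
T(n) = O(n^(log_2 30))

For T(n) = 30T(n/2) + O(n^2): log_2(30) = 4.9069. This is Case 1 of the Master Theorem (c < log_b(a), work dominated by leaves), giving O(n^(log_2 30)).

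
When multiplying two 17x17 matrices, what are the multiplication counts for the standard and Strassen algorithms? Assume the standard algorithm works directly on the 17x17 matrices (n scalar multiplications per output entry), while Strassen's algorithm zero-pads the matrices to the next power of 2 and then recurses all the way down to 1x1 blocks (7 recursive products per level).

Matrix multiplication for 17x17 matrices:

Strassen's algorithm requires power-of-2 dimensions. Pad 17x17 to 32x32 (next power of 2).

Standard algorithm: 17^3 = 4913 multiplications
Strassen's algorithm: 7^(log2(32)) = 7^5 = 16807 multiplications
Difference: 4913 - 16807 = -11894 (Strassen uses MORE here due to padding overhead — for small or just-over-power-of-2 n, padding can outweigh the per-level savings)

Standard: 4913 multiplications (17^3). Strassen: 16807 multiplications (7^5, after padding to 32x32). Strassen reduces 8 recursive multiplications to 7 at each level.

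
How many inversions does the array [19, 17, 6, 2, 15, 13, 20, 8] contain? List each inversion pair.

Finding inversions in [19, 17, 6, 2, 15, 13, 20, 8]:

(0, 1): arr[0]=19 > arr[1]=17
(0, 2): arr[0]=19 > arr[2]=6
(0, 3): arr[0]=19 > arr[3]=2
(0, 4): arr[0]=19 > arr[4]=15
(0, 5): arr[0]=19 > arr[5]=13
(0, 7): arr[0]=19 > arr[7]=8
(1, 2): arr[1]=17 > arr[2]=6
(1, 3): arr[1]=17 > arr[3]=2
(1, 4): arr[1]=17 > arr[4]=15
(1, 5): arr[1]=17 > arr[5]=13
(1, 7): arr[1]=17 > arr[7]=8
(2, 3): arr[2]=6 > arr[3]=2
(4, 5): arr[4]=15 > arr[5]=13
(4, 7): arr[4]=15 > arr[7]=8
(5, 7): arr[5]=13 > arr[7]=8
(6, 7): arr[6]=20 > arr[7]=8

Total inversions: 16

The array has 16 inversion(s): (0,1), (0,2), (0,3), (0,4), (0,5), (0,7), (1,2), (1,3), (1,4), (1,5), (1,7), (2,3), (4,5), (4,7), (5,7), (6,7). Each pair (i,j) satisfies i < j and arr[i] > arr[j].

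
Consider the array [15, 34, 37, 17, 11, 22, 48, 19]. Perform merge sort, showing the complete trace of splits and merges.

Merge sort trace:

Split: [15, 34, 37, 17, 11, 22, 48, 19] -> [15, 34, 37, 17] and [11, 22, 48, 19]
  Split: [15, 34, 37, 17] -> [15, 34] and [37, 17]
    Split: [15, 34] -> [15] and [34]
    Merge: [15] + [34] -> [15, 34]
    Split: [37, 17] -> [37] and [17]
    Merge: [37] + [17] -> [17, 37]
  Merge: [15, 34] + [17, 37] -> [15, 17, 34, 37]
  Split: [11, 22, 48, 19] -> [11, 22] and [48, 19]
    Split: [11, 22] -> [11] and [22]
    Merge: [11] + [22] -> [11, 22]
    Split: [48, 19] -> [48] and [19]
    Merge: [48] + [19] -> [19, 48]
  Merge: [11, 22] + [19, 48] -> [11, 19, 22, 48]
Merge: [15, 17, 34, 37] + [11, 19, 22, 48] -> [11, 15, 17, 19, 22, 34, 37, 48]

Final sorted array: [11, 15, 17, 19, 22, 34, 37, 48]

The merge sort proceeds by recursively splitting the array and merging sorted halves.
After all merges, the sorted array is [11, 15, 17, 19, 22, 34, 37, 48].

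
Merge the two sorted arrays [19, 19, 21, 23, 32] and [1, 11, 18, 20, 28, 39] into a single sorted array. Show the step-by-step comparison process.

Merging process:

Compare 19 vs 1: take 1 from right. Merged: [1]
Compare 19 vs 11: take 11 from right. Merged: [1, 11]
Compare 19 vs 18: take 18 from right. Merged: [1, 11, 18]
Compare 19 vs 20: take 19 from left. Merged: [1, 11, 18, 19]
Compare 19 vs 20: take 19 from left. Merged: [1, 11, 18, 19, 19]
Compare 21 vs 20: take 20 from right. Merged: [1, 11, 18, 19, 19, 20]
Compare 21 vs 28: take 21 from left. Merged: [1, 11, 18, 19, 19, 20, 21]
Compare 23 vs 28: take 23 from left. Merged: [1, 11, 18, 19, 19, 20, 21, 23]
Compare 32 vs 28: take 28 from right. Merged: [1, 11, 18, 19, 19, 20, 21, 23, 28]
Compare 32 vs 39: take 32 from left. Merged: [1, 11, 18, 19, 19, 20, 21, 23, 28, 32]
Append remaining from right: [39]. Merged: [1, 11, 18, 19, 19, 20, 21, 23, 28, 32, 39]

Final merged array: [1, 11, 18, 19, 19, 20, 21, 23, 28, 32, 39]
Total comparisons: 10

The merged array is [1, 11, 18, 19, 19, 20, 21, 23, 28, 32, 39], requiring 10 comparisons. The merge step runs in O(n) time where n is the total number of elements.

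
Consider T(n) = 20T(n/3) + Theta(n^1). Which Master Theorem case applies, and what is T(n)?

Master Theorem for T(n) = 20T(n/3) + O(n^1):

a = 20, b = 3, c = 1
log_b(a) = log_3(20) = 2.7268

Case 1: c = 1 < log_3(20) = 2.7268
T(n) = O(n^(log_3 20))

For T(n) = 20T(n/3) + O(n^1): log_3(20) = 2.7268. This is Case 1 of the Master Theorem (c < log_b(a), work dominated by leaves), giving O(n^(log_3 20)).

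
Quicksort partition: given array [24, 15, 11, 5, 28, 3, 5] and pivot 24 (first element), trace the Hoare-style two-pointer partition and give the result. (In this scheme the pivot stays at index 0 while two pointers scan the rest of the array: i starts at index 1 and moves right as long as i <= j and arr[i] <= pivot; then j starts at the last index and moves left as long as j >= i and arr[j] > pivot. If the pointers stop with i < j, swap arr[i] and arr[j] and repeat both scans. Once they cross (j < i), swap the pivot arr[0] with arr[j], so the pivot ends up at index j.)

Hoare-style two-pointer partition with pivot = 24:

Initial array: [24, 15, 11, 5, 28, 3, 5]

Pointers start at i = 1, j = 6.
i stops at index 4 (arr[4]=28 > 24), j stops at index 6 (arr[6]=5 <= 24): swap arr[4] and arr[6], array becomes [24, 15, 11, 5, 5, 3, 28]
i ends at 6, j ends at 5: the pointers have crossed (j < i), so scanning stops.

Swap pivot arr[0] with arr[5] to place pivot at position 5: [3, 15, 11, 5, 5, 24, 28]
Pivot position: 5

After partitioning with pivot 24, the array becomes [3, 15, 11, 5, 5, 24, 28]. The pivot is placed at index 5. All elements to the left of the pivot are <= 24, and all elements to the right are > 24.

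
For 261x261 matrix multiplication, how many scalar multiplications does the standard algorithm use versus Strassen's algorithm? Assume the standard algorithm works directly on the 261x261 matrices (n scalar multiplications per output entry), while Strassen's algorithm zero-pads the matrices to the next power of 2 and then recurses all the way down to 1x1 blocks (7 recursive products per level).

Matrix multiplication for 261x261 matrices:

Strassen's algorithm requires power-of-2 dimensions. Pad 261x261 to 512x512 (next power of 2).

Standard algorithm: 261^3 = 17779581 multiplications
Strassen's algorithm: 7^(log2(512)) = 7^9 = 40353607 multiplications
Difference: 17779581 - 40353607 = -22574026 (Strassen uses MORE here due to padding overhead — for small or just-over-power-of-2 n, padding can outweigh the per-level savings)

Standard: 17779581 multiplications (261^3). Strassen: 40353607 multiplications (7^9, after padding to 512x512). Strassen reduces 8 recursive multiplications to 7 at each level.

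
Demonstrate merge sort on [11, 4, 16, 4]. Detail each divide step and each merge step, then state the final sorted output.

Merge sort trace:

Split: [11, 4, 16, 4] -> [11, 4] and [16, 4]
  Split: [11, 4] -> [11] and [4]
  Merge: [11] + [4] -> [4, 11]
  Split: [16, 4] -> [16] and [4]
  Merge: [16] + [4] -> [4, 16]
Merge: [4, 11] + [4, 16] -> [4, 4, 11, 16]

Final sorted array: [4, 4, 11, 16]

The merge sort proceeds by recursively splitting the array and merging sorted halves.
After all merges, the sorted array is [4, 4, 11, 16].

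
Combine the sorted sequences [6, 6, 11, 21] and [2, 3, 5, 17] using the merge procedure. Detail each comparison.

Merging process:

Compare 6 vs 2: take 2 from right. Merged: [2]
Compare 6 vs 3: take 3 from right. Merged: [2, 3]
Compare 6 vs 5: take 5 from right. Merged: [2, 3, 5]
Compare 6 vs 17: take 6 from left. Merged: [2, 3, 5, 6]
Compare 6 vs 17: take 6 from left. Merged: [2, 3, 5, 6, 6]
Compare 11 vs 17: take 11 from left. Merged: [2, 3, 5, 6, 6, 11]
Compare 21 vs 17: take 17 from right. Merged: [2, 3, 5, 6, 6, 11, 17]
Append remaining from left: [21]. Merged: [2, 3, 5, 6, 6, 11, 17, 21]

Final merged array: [2, 3, 5, 6, 6, 11, 17, 21]
Total comparisons: 7

The merged array is [2, 3, 5, 6, 6, 11, 17, 21], requiring 7 comparisons. The merge step runs in O(n) time where n is the total number of elements.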